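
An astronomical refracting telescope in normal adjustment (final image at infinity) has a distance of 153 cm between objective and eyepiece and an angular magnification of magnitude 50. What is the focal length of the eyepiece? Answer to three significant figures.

3.00 cm

In normal adjustment the tube length equals f_obj + f_eye and |M| = f_obj/f_eye.
So f_obj = 50 f_eye and 50 f_eye + f_eye = 153 cm, giving f_eye = 153/51 = 3.000 cm and f_obj = 150.000 cm.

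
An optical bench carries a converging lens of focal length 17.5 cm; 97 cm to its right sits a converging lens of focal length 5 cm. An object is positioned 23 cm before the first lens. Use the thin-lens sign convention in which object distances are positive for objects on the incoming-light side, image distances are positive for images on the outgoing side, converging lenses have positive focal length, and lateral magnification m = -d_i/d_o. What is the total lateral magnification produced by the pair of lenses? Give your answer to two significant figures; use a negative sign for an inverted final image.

Lens 1: 1/d_i1 = 1/f_1 - 1/d_o1 = 1/17.5 - 1/23 = 0.01366 cm^-1, so d_i1 = 73.182 cm.
m_1 = -(73.182)/23 = -3.1818.
Object distance for lens 2: d_o2 = 97 - 73.182 = 23.818 cm.
Lens 2: 1/d_i2 = 1/f_2 - 1/d_o2 = 1/5 - 1/(23.818) = 0.15802 cm^-1, so d_i2 = 6.329 cm.
m_2 = -(6.329)/(23.818) = -0.2657.
Total m = m_1 x m_2 = (-3.1818)(-0.2657) = 0.8454.

0.85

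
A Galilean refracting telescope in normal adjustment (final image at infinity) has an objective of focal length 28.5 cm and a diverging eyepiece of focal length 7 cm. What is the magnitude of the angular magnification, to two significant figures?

4.1

|M| = f_obj/|f_eye| = 28.5/7 = 4.071.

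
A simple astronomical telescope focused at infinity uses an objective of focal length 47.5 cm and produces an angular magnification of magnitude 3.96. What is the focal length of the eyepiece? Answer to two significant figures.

|M| = f_obj/f_eye, so f_eye = f_obj/|M| = 47.5/3.96 = 11.995 cm.

12 cm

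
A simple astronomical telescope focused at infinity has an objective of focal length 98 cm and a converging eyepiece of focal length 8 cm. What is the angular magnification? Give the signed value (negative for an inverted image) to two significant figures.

M = -f_obj/f_eye = -98/(8) = -12.250.

-12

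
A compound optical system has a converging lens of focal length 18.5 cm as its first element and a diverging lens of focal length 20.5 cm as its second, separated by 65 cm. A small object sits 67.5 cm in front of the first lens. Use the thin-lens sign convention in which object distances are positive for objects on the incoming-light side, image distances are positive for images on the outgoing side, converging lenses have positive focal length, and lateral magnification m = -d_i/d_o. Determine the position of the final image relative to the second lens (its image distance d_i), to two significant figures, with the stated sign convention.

Lens 1: 1/d_i1 = 1/f_1 - 1/d_o1 = 1/18.5 - 1/67.5 = 0.03924 cm^-1, so d_i1 = 25.485 cm.
The intermediate image is 25.485 cm to the right of lens 1, so d_o2 = L - d_i1 = 65 - 25.485 = 39.515 cm.
Lens 2: 1/d_i2 = 1/f_2 - 1/d_o2 = 1/(-20.5) - 1/(39.515) = -0.07409 cm^-1, so d_i2 = -13.498 cm.

-13 cm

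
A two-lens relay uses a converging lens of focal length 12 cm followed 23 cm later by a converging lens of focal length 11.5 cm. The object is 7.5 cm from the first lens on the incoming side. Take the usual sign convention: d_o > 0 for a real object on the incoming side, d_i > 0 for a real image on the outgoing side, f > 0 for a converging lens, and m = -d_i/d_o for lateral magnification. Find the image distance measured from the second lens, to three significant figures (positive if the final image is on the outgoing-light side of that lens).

15.7 cm

Lens 1: 1/d_i1 = 1/f_1 - 1/d_o1 = 1/12 - 1/7.5 = -0.05000 cm^-1, so d_i1 = -20.000 cm.
With d_i1 < 0 the first image is virtual and lies on the object side; the object distance for lens 2 is d_o2 = 23 - (-20.000) = 43.000 cm.
Lens 2: 1/d_i2 = 1/f_2 - 1/d_o2 = 1/11.5 - 1/(43.000) = 0.06370 cm^-1, so d_i2 = 15.698 cm.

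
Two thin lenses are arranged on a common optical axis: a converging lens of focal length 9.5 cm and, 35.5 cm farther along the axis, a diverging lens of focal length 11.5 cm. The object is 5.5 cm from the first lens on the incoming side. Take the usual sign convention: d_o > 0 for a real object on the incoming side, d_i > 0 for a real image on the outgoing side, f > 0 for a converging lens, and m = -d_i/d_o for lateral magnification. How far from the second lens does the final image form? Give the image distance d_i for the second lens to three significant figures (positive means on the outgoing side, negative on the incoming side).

First lens: d_i1 = 1/(1/9.5 - 1/5.5) = -13.062 cm.
With d_i1 < 0 the first image is virtual and lies on the object side; the object distance for lens 2 is d_o2 = 35.5 - (-13.062) = 48.562 cm.
Second lens: d_i2 = 1/(1/(-11.5) - 1/(48.562)) = -9.298 cm.

-9.30 cm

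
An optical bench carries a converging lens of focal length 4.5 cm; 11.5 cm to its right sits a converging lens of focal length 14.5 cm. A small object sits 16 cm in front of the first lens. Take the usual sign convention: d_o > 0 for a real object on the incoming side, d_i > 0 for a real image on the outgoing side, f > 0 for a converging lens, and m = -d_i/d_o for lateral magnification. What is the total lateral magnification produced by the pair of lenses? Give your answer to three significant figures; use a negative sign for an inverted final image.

Applying the thin-lens equation to the first lens, 1/4.5 = 1/16 + 1/d_i1, which gives d_i1 = 6.261 cm.
Its lateral magnification is m_1 = -d_i1/d_o1 = -(6.261)/16 = -0.3913.
That image sits 5.239 cm in front of the second lens, so d_o2 = 5.239 cm.
Applying the thin-lens equation again with f_2 = 14.5 cm and d_o2 = 5.239 cm gives d_i2 = -8.203 cm.
m_2 = -(-8.203)/(5.239) = 1.5657.
Total m = m_1 x m_2 = (-0.3913)(1.5657) = -0.6127.

-0.613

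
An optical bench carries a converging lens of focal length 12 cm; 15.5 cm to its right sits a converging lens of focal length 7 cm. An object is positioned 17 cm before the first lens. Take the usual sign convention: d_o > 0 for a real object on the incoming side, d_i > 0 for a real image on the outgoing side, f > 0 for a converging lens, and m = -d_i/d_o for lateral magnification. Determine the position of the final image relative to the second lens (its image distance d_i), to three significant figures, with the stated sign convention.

First lens: d_i1 = 1/(1/12 - 1/17) = 40.800 cm.
Since 40.800 cm > 15.5 cm, the first image lies past the second lens and serves as a virtual object: d_o2 = L - d_i1 = -25.300 cm.
Second lens: d_i2 = 1/(1/7 - 1/(-25.300)) = 5.483 cm.

5.48 cm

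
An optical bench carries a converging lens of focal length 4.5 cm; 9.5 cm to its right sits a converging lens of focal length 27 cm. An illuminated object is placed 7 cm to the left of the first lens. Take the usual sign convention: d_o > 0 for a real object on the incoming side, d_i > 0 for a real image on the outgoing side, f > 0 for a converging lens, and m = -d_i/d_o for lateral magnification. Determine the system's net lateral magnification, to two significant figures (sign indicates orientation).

Applying the thin-lens equation to the first lens, 1/4.5 = 1/7 + 1/d_i1, which gives d_i1 = 12.600 cm.
Its lateral magnification is m_1 = -d_i1/d_o1 = -(12.600)/7 = -1.8000.
Since 12.600 cm > 9.5 cm, the first image lies past the second lens and serves as a virtual object: d_o2 = L - d_i1 = -3.100 cm.
Applying the thin-lens equation again with f_2 = 27 cm and d_o2 = -3.100 cm gives d_i2 = 2.781 cm.
m_2 = -(2.781)/(-3.100) = 0.8970.
Overall magnification: m = m_1 m_2 = -1.6146.

-1.6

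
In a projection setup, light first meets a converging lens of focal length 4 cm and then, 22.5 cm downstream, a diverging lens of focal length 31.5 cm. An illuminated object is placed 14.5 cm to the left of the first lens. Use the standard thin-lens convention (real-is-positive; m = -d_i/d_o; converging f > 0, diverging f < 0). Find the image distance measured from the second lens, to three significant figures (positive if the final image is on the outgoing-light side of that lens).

Lens 1: 1/d_i1 = 1/f_1 - 1/d_o1 = 1/4 - 1/14.5 = 0.18103 cm^-1, so d_i1 = 5.524 cm.
The intermediate image is 5.524 cm to the right of lens 1, so d_o2 = L - d_i1 = 22.5 - 5.524 = 16.976 cm.
Lens 2: 1/d_i2 = 1/f_2 - 1/d_o2 = 1/(-31.5) - 1/(16.976) = -0.09065 cm^-1, so d_i2 = -11.031 cm.

-11.0 cm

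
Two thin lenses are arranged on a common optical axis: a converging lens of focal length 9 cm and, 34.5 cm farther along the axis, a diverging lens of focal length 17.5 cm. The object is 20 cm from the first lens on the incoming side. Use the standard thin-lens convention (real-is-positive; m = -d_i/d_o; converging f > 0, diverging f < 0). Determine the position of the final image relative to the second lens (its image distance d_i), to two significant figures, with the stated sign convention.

Applying the thin-lens equation to the first lens, 1/9 = 1/20 + 1/d_i1, which gives d_i1 = 16.364 cm.
Object distance for lens 2: d_o2 = 34.5 - 16.364 = 18.136 cm.
Applying the thin-lens equation again with f_2 = -17.5 cm and d_o2 = 18.136 cm gives d_i2 = -8.906 cm.

-8.9 cm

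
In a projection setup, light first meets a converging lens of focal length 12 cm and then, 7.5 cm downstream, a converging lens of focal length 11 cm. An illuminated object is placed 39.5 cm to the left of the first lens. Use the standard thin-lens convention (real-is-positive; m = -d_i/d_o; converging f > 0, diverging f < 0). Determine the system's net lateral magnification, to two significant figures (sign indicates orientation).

-0.23

Lens 1: 1/d_i1 = 1/f_1 - 1/d_o1 = 1/12 - 1/39.5 = 0.05802 cm^-1, so d_i1 = 17.236 cm.
m_1 = -(17.236)/39.5 = -0.4364.
This image would form 17.236 cm past lens 1, i.e. 9.736 cm beyond lens 2, so it is a virtual object for lens 2: d_o2 = 7.5 - 17.236 = -9.736 cm.
Lens 2: 1/d_i2 = 1/f_2 - 1/d_o2 = 1/11 - 1/(-9.736) = 0.19362 cm^-1, so d_i2 = 5.165 cm.
m_2 = -(5.165)/(-9.736) = 0.5305.
The system's lateral magnification is m_1 m_2 = (-0.4364)(0.5305) = -0.2315.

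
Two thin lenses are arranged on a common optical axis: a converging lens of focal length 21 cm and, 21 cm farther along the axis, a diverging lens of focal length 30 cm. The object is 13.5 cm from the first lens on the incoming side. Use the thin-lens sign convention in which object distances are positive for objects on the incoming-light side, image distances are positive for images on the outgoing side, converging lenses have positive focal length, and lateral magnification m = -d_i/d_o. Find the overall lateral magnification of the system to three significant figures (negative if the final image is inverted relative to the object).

First lens: d_i1 = 1/(1/21 - 1/13.5) = -37.800 cm.
m_1 = -(-37.800)/13.5 = 2.8000.
With d_i1 < 0 the first image is virtual and lies on the object side; the object distance for lens 2 is d_o2 = 21 - (-37.800) = 58.800 cm.
Second lens: d_i2 = 1/(1/(-30) - 1/(58.800)) = -19.865 cm.
m_2 = -(-19.865)/(58.800) = 0.3378.
Overall magnification: m = m_1 m_2 = 0.9459.

0.946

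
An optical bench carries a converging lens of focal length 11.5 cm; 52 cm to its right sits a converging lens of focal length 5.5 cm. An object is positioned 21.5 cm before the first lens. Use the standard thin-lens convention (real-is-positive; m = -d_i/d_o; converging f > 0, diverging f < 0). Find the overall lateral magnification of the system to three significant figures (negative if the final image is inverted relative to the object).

First lens: d_i1 = 1/(1/11.5 - 1/21.5) = 24.725 cm.
m_1 = -(24.725)/21.5 = -1.1500.
That image sits 27.275 cm in front of the second lens, so d_o2 = 27.275 cm.
Second lens: d_i2 = 1/(1/5.5 - 1/(27.275)) = 6.889 cm.
m_2 = -(6.889)/(27.275) = -0.2526.
The system's lateral magnification is m_1 m_2 = (-1.1500)(-0.2526) = 0.2905.

0.290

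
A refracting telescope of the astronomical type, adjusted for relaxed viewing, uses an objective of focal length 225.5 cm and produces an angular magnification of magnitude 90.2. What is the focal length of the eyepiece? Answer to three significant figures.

2.50 cm

|M| = f_obj/f_eye, so f_eye = f_obj/|M| = 225.5/90.2 = 2.500 cm.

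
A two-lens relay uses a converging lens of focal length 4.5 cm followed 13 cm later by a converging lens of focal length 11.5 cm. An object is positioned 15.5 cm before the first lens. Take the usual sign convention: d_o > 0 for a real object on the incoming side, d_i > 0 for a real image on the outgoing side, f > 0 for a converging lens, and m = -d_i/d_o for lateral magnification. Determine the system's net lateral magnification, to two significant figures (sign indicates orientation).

First lens: d_i1 = 1/(1/4.5 - 1/15.5) = 6.341 cm.
m_1 = -(6.341)/15.5 = -0.4091.
The intermediate image is 6.341 cm to the right of lens 1, so d_o2 = L - d_i1 = 13 - 6.341 = 6.659 cm.
Second lens: d_i2 = 1/(1/11.5 - 1/(6.659)) = -15.819 cm.
m_2 = -(-15.819)/(6.659) = 2.3756.
Overall magnification: m = m_1 m_2 = -0.9718.

-0.97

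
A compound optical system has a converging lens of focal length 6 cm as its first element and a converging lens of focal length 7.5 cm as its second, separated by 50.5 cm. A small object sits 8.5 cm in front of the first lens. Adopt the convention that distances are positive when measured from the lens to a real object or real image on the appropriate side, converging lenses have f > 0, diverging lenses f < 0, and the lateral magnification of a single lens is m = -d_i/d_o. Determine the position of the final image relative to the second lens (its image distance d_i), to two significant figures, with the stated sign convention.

Lens 1: 1/d_i1 = 1/f_1 - 1/d_o1 = 1/6 - 1/8.5 = 0.04902 cm^-1, so d_i1 = 20.400 cm.
Object distance for lens 2: d_o2 = 50.5 - 20.400 = 30.100 cm.
Lens 2: 1/d_i2 = 1/f_2 - 1/d_o2 = 1/7.5 - 1/(30.100) = 0.10011 cm^-1, so d_i2 = 9.989 cm.

10 cm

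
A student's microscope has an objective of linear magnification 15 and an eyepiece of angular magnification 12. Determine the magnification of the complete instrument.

The overall magnification of a compound microscope is the product of the objective and eyepiece magnifications:
M = M_obj x M_eye = 15 x 12 = 180.

180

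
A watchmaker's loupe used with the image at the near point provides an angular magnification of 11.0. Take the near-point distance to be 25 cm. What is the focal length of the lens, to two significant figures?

For the image at the near point, M = 1 + D/f.
f = D/(M - 1) = 25/(11.0 - 1) = 2.500 cm.

2.5 cm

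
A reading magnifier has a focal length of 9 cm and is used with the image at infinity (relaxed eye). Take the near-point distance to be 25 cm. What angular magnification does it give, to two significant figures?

2.8

M = D/f = 25/9 = 2.778.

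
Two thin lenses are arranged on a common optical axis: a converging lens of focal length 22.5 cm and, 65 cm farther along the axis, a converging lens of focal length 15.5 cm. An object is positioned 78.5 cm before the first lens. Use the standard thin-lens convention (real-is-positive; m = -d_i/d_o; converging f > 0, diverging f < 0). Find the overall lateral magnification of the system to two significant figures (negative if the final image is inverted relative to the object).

0.35

Applying the thin-lens equation to the first lens, 1/22.5 = 1/78.5 + 1/d_i1, which gives d_i1 = 31.540 cm.
Its lateral magnification is m_1 = -d_i1/d_o1 = -(31.540)/78.5 = -0.4018.
The intermediate image is 31.540 cm to the right of lens 1, so d_o2 = L - d_i1 = 65 - 31.540 = 33.460 cm.
Applying the thin-lens equation again with f_2 = 15.5 cm and d_o2 = 33.460 cm gives d_i2 = 28.877 cm.
m_2 = -(28.877)/(33.460) = -0.8630.
The system's lateral magnification is m_1 m_2 = (-0.4018)(-0.8630) = 0.3468.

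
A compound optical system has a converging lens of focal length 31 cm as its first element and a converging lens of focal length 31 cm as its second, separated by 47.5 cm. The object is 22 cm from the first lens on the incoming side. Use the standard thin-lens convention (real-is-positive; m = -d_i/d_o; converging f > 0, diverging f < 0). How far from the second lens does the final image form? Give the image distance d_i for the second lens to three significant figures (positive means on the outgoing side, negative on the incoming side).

Applying the thin-lens equation to the first lens, 1/31 = 1/22 + 1/d_i1, which gives d_i1 = -75.778 cm.
With d_i1 < 0 the first image is virtual and lies on the object side; the object distance for lens 2 is d_o2 = 47.5 - (-75.778) = 123.278 cm.
Applying the thin-lens equation again with f_2 = 31 cm and d_o2 = 123.278 cm gives d_i2 = 41.414 cm.

41.4 cm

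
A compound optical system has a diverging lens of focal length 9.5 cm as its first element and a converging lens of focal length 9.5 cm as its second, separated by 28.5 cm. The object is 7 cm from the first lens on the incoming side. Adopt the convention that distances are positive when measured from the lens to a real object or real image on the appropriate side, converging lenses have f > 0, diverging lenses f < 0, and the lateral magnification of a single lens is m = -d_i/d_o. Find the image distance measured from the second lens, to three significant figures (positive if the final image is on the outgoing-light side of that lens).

First lens: d_i1 = 1/(1/(-9.5) - 1/7) = -4.030 cm.
The intermediate image is virtual, 4.030 cm to the left of lens 1, so d_o2 = L - d_i1 = 28.5 - (-4.030) = 32.530 cm.
Second lens: d_i2 = 1/(1/9.5 - 1/(32.530)) = 13.419 cm.

13.4 cm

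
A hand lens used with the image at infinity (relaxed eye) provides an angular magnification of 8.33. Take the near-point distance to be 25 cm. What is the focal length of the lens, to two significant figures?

3.0 cm

For the image at infinity, M = D/f.
f = D/M = 25/8.33 = 3.001 cm.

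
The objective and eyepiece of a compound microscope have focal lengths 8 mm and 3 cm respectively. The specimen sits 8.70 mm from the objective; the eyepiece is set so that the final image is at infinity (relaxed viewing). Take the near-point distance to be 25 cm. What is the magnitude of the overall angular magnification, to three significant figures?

95.2

Convert to cm: f_obj = 8 mm = 0.8 cm; d_o = 8.70 mm = 0.87 cm.
Objective: 1/d_i = 1/f_obj - 1/d_o = 1/0.8 - 1/0.87 = 0.10057 cm^-1, so d_i = 9.943 cm.
m_obj = -d_i/d_o = -9.943/0.87 = -11.429.
Eyepiece angular magnification (image at infinity): M_eye = D/f_e = 25/3 = 8.333.
Overall M = m_obj x M_eye = (-11.429)(8.333) = -95.24.
|M| = 95.24.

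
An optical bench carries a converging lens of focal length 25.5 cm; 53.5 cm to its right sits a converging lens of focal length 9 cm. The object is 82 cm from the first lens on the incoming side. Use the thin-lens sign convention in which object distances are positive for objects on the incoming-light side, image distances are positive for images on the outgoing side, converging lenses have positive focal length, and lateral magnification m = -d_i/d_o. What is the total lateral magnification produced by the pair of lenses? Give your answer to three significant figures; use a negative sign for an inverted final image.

First lens: d_i1 = 1/(1/25.5 - 1/82) = 37.009 cm.
m_1 = -(37.009)/82 = -0.4513.
The intermediate image is 37.009 cm to the right of lens 1, so d_o2 = L - d_i1 = 53.5 - 37.009 = 16.491 cm.
Second lens: d_i2 = 1/(1/9 - 1/(16.491)) = 19.813 cm.
m_2 = -(19.813)/(16.491) = -1.2014.
The system's lateral magnification is m_1 m_2 = (-0.4513)(-1.2014) = 0.5422.

0.542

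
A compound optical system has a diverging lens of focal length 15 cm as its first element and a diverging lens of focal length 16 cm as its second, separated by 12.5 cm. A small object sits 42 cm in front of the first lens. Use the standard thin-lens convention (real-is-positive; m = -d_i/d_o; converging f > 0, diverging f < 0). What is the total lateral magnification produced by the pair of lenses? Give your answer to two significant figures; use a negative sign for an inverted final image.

0.11

Lens 1: 1/d_i1 = 1/f_1 - 1/d_o1 = 1/(-15) - 1/42 = -0.09048 cm^-1, so d_i1 = -11.053 cm.
m_1 = -(-11.053)/42 = 0.2632.
The intermediate image is virtual, 11.053 cm to the left of lens 1, so d_o2 = L - d_i1 = 12.5 - (-11.053) = 23.553 cm.
Lens 2: 1/d_i2 = 1/f_2 - 1/d_o2 = 1/(-16) - 1/(23.553) = -0.10496 cm^-1, so d_i2 = -9.528 cm.
m_2 = -(-9.528)/(23.553) = 0.4045.
Overall magnification: m = m_1 m_2 = 0.1065.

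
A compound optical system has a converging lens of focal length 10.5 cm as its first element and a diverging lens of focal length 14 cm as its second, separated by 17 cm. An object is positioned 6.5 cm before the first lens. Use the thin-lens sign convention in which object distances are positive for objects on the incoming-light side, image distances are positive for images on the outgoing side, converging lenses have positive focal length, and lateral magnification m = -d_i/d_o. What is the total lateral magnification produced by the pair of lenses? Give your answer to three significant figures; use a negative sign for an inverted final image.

0.765

First lens: d_i1 = 1/(1/10.5 - 1/6.5) = -17.062 cm.
m_1 = -(-17.062)/6.5 = 2.6250.
With d_i1 < 0 the first image is virtual and lies on the object side; the object distance for lens 2 is d_o2 = 17 - (-17.062) = 34.062 cm.
Second lens: d_i2 = 1/(1/(-14) - 1/(34.062)) = -9.922 cm.
m_2 = -(-9.922)/(34.062) = 0.2913.
The system's lateral magnification is m_1 m_2 = (2.6250)(0.2913) = 0.7646.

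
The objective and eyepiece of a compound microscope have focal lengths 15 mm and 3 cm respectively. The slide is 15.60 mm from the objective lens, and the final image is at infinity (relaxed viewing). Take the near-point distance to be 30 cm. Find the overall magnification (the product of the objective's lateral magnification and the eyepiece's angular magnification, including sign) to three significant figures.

-250

Convert to cm: f_obj = 15 mm = 1.5 cm; d_o = 15.60 mm = 1.56 cm.
Objective: 1/d_i = 1/f_obj - 1/d_o = 1/1.5 - 1/1.56 = 0.02564 cm^-1, so d_i = 39.000 cm.
m_obj = -d_i/d_o = -39.000/1.56 = -25.000.
Eyepiece angular magnification (image at infinity): M_eye = D/f_e = 30/3 = 10.000.
Overall M = m_obj x M_eye = (-25.000)(10.000) = -250.00.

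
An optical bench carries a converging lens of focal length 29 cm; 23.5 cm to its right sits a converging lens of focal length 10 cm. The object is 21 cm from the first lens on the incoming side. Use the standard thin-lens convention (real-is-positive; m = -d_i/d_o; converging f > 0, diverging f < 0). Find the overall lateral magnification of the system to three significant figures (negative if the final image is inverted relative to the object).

Lens 1: 1/d_i1 = 1/f_1 - 1/d_o1 = 1/29 - 1/21 = -0.01314 cm^-1, so d_i1 = -76.125 cm.
m_1 = -(-76.125)/21 = 3.6250.
The intermediate image is virtual, 76.125 cm to the left of lens 1, so d_o2 = L - d_i1 = 23.5 - (-76.125) = 99.625 cm.
Lens 2: 1/d_i2 = 1/f_2 - 1/d_o2 = 1/10 - 1/(99.625) = 0.08996 cm^-1, so d_i2 = 11.116 cm.
m_2 = -(11.116)/(99.625) = -0.1116.
Overall magnification: m = m_1 m_2 = -0.4045.

-0.404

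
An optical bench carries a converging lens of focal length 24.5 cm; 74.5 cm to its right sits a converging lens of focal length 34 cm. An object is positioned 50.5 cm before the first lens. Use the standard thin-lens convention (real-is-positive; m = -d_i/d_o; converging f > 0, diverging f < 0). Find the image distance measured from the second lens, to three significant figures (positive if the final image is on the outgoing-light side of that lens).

Lens 1: 1/d_i1 = 1/f_1 - 1/d_o1 = 1/24.5 - 1/50.5 = 0.02101 cm^-1, so d_i1 = 47.587 cm.
Object distance for lens 2: d_o2 = 74.5 - 47.587 = 26.913 cm.
Lens 2: 1/d_i2 = 1/f_2 - 1/d_o2 = 1/34 - 1/(26.913) = -0.00774 cm^-1, so d_i2 = -129.126 cm.

-129 cm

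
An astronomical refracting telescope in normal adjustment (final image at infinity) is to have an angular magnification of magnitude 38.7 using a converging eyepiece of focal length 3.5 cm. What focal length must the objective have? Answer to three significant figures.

|M| = f_obj/|f_eye|, so f_obj = |M| x |f_eye| = 38.7 x 3.5 = 135.450 cm.

135 cm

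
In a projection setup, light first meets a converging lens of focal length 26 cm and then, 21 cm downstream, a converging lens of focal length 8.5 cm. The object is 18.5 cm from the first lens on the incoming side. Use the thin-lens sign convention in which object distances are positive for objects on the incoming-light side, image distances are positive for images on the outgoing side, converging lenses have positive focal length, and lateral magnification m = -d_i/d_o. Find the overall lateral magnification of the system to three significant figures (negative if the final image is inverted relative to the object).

Applying the thin-lens equation to the first lens, 1/26 = 1/18.5 + 1/d_i1, which gives d_i1 = -64.133 cm.
Its lateral magnification is m_1 = -d_i1/d_o1 = -(-64.133)/18.5 = 3.4667.
The intermediate image is virtual, 64.133 cm to the left of lens 1, so d_o2 = L - d_i1 = 21 - (-64.133) = 85.133 cm.
Applying the thin-lens equation again with f_2 = 8.5 cm and d_o2 = 85.133 cm gives d_i2 = 9.443 cm.
m_2 = -(9.443)/(85.133) = -0.1109.
Total m = m_1 x m_2 = (3.4667)(-0.1109) = -0.3845.

-0.385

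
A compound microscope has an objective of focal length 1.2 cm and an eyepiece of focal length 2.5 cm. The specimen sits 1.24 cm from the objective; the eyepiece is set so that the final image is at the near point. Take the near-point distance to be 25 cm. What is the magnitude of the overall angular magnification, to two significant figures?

Objective: 1/d_i = 1/f_obj - 1/d_o = 1/1.2 - 1/1.24 = 0.02688 cm^-1, so d_i = 37.200 cm.
m_obj = -d_i/d_o = -37.200/1.24 = -30.000.
Eyepiece angular magnification (image at near point): M_eye = 1 + D/f_e = 1 + 25/2.5 = 11.000.
Overall M = m_obj x M_eye = (-30.000)(11.000) = -330.00.
|M| = 330.00.

330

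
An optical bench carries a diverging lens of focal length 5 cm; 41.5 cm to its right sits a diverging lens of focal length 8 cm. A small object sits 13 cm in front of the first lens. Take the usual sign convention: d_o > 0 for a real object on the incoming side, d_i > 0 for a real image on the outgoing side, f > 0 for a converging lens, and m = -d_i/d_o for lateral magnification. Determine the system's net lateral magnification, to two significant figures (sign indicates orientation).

0.042

Applying the thin-lens equation to the first lens, 1/(-5) = 1/13 + 1/d_i1, which gives d_i1 = -3.611 cm.
Its lateral magnification is m_1 = -d_i1/d_o1 = -(-3.611)/13 = 0.2778.
The intermediate image is virtual, 3.611 cm to the left of lens 1, so d_o2 = L - d_i1 = 41.5 - (-3.611) = 45.111 cm.
Applying the thin-lens equation again with f_2 = -8 cm and d_o2 = 45.111 cm gives d_i2 = -6.795 cm.
m_2 = -(-6.795)/(45.111) = 0.1506.
Overall magnification: m = m_1 m_2 = 0.0418.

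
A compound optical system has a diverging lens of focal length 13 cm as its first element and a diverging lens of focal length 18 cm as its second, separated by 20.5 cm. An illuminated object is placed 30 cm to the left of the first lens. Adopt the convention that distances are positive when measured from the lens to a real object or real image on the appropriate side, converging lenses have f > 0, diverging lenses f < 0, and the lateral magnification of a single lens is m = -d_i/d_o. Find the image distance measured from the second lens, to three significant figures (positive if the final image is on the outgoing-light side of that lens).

-11.2 cm

Lens 1: 1/d_i1 = 1/f_1 - 1/d_o1 = 1/(-13) - 1/30 = -0.11026 cm^-1, so d_i1 = -9.070 cm.
With d_i1 < 0 the first image is virtual and lies on the object side; the object distance for lens 2 is d_o2 = 20.5 - (-9.070) = 29.570 cm.
Lens 2: 1/d_i2 = 1/f_2 - 1/d_o2 = 1/(-18) - 1/(29.570) = -0.08937 cm^-1, so d_i2 = -11.189 cm.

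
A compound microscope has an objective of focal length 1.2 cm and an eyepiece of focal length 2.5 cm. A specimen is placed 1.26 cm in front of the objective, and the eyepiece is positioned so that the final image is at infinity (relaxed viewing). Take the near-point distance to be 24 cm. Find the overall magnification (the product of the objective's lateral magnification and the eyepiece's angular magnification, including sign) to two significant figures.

-190

Objective: 1/d_i = 1/f_obj - 1/d_o = 1/1.2 - 1/1.26 = 0.03968 cm^-1, so d_i = 25.200 cm.
m_obj = -d_i/d_o = -25.200/1.26 = -20.000.
Eyepiece angular magnification (image at infinity): M_eye = D/f_e = 24/2.5 = 9.600.
Overall M = m_obj x M_eye = (-20.000)(9.600) = -192.00.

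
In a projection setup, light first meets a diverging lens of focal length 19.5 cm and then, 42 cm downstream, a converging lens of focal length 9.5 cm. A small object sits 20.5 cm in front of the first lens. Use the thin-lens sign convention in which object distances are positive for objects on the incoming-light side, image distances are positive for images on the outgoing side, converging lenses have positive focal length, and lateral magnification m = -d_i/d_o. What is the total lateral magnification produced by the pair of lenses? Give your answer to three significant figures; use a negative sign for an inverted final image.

-0.109

Lens 1: 1/d_i1 = 1/f_1 - 1/d_o1 = 1/(-19.5) - 1/20.5 = -0.10006 cm^-1, so d_i1 = -9.994 cm.
m_1 = -(-9.994)/20.5 = 0.4875.
With d_i1 < 0 the first image is virtual and lies on the object side; the object distance for lens 2 is d_o2 = 42 - (-9.994) = 51.994 cm.
Lens 2: 1/d_i2 = 1/f_2 - 1/d_o2 = 1/9.5 - 1/(51.994) = 0.08603 cm^-1, so d_i2 = 11.624 cm.
m_2 = -(11.624)/(51.994) = -0.2236.
Overall magnification: m = m_1 m_2 = -0.1090.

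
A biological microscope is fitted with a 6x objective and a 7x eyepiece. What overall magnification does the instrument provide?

42

The overall magnification of a compound microscope is the product of the objective and eyepiece magnifications:
M = M_obj x M_eye = 6 x 7 = 42.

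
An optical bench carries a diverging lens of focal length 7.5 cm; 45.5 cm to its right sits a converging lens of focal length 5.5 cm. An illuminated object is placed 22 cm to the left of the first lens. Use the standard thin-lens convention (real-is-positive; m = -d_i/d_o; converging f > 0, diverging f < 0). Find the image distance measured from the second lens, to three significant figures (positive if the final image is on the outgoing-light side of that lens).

6.16 cm

Lens 1: 1/d_i1 = 1/f_1 - 1/d_o1 = 1/(-7.5) - 1/22 = -0.17879 cm^-1, so d_i1 = -5.593 cm.
With d_i1 < 0 the first image is virtual and lies on the object side; the object distance for lens 2 is d_o2 = 45.5 - (-5.593) = 51.093 cm.
Lens 2: 1/d_i2 = 1/f_2 - 1/d_o2 = 1/5.5 - 1/(51.093) = 0.16225 cm^-1, so d_i2 = 6.163 cm.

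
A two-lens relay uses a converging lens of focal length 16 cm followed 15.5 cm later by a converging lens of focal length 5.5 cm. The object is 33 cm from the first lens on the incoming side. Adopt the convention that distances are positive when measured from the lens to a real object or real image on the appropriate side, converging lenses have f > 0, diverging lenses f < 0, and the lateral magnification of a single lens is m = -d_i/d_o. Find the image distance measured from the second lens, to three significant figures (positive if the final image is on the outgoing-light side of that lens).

4.06 cm

Applying the thin-lens equation to the first lens, 1/16 = 1/33 + 1/d_i1, which gives d_i1 = 31.059 cm.
This image would form 31.059 cm past lens 1, i.e. 15.559 cm beyond lens 2, so it is a virtual object for lens 2: d_o2 = 15.5 - 31.059 = -15.559 cm.
Applying the thin-lens equation again with f_2 = 5.5 cm and d_o2 = -15.559 cm gives d_i2 = 4.064 cm.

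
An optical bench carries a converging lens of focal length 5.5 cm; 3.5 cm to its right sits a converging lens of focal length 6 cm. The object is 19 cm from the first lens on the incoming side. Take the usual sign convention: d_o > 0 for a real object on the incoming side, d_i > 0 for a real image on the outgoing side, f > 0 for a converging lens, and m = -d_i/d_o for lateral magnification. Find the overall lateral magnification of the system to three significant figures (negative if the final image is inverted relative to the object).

First lens: d_i1 = 1/(1/5.5 - 1/19) = 7.741 cm.
m_1 = -(7.741)/19 = -0.4074.
This image would form 7.741 cm past lens 1, i.e. 4.241 cm beyond lens 2, so it is a virtual object for lens 2: d_o2 = 3.5 - 7.741 = -4.241 cm.
Second lens: d_i2 = 1/(1/6 - 1/(-4.241)) = 2.485 cm.
m_2 = -(2.485)/(-4.241) = 0.5859.
The system's lateral magnification is m_1 m_2 = (-0.4074)(0.5859) = -0.2387.

-0.239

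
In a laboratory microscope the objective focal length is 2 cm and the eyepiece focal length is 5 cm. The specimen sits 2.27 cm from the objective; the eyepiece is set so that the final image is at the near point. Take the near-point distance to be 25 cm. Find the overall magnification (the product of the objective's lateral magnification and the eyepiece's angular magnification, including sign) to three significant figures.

-44.4

Objective: 1/d_i = 1/f_obj - 1/d_o = 1/2 - 1/2.27 = 0.05947 cm^-1, so d_i = 16.815 cm.
m_obj = -d_i/d_o = -16.815/2.27 = -7.407.
Eyepiece angular magnification (image at near point): M_eye = 1 + D/f_e = 1 + 25/5 = 6.000.
Overall M = m_obj x M_eye = (-7.407)(6.000) = -44.44.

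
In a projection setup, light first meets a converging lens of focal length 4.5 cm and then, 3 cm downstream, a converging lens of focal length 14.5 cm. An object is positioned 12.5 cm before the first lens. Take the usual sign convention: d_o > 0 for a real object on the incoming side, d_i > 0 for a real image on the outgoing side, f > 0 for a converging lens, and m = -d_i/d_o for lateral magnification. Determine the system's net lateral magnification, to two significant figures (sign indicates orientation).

-0.44

Lens 1: 1/d_i1 = 1/f_1 - 1/d_o1 = 1/4.5 - 1/12.5 = 0.14222 cm^-1, so d_i1 = 7.031 cm.
m_1 = -(7.031)/12.5 = -0.5625.
This image would form 7.031 cm past lens 1, i.e. 4.031 cm beyond lens 2, so it is a virtual object for lens 2: d_o2 = 3 - 7.031 = -4.031 cm.
Lens 2: 1/d_i2 = 1/f_2 - 1/d_o2 = 1/14.5 - 1/(-4.031) = 0.31703 cm^-1, so d_i2 = 3.154 cm.
m_2 = -(3.154)/(-4.031) = 0.7825.
The system's lateral magnification is m_1 m_2 = (-0.5625)(0.7825) = -0.4401.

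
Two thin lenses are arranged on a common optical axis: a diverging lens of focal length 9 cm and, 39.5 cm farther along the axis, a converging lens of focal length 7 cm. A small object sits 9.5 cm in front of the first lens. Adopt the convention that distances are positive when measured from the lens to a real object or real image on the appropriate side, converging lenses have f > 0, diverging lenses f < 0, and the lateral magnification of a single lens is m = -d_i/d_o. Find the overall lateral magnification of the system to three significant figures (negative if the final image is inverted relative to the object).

-0.0917

First lens: d_i1 = 1/(1/(-9) - 1/9.5) = -4.622 cm.
m_1 = -(-4.622)/9.5 = 0.4865.
The intermediate image is virtual, 4.622 cm to the left of lens 1, so d_o2 = L - d_i1 = 39.5 - (-4.622) = 44.122 cm.
Second lens: d_i2 = 1/(1/7 - 1/(44.122)) = 8.320 cm.
m_2 = -(8.320)/(44.122) = -0.1886.
Overall magnification: m = m_1 m_2 = -0.0917.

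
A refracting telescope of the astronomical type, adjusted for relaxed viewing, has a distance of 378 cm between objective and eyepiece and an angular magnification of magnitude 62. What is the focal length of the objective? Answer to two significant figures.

370 cm

In normal adjustment the tube length equals f_obj + f_eye and |M| = f_obj/f_eye.
So f_obj = 62 f_eye and 62 f_eye + f_eye = 378 cm, giving f_eye = 378/63 = 6.000 cm and f_obj = 372.000 cm.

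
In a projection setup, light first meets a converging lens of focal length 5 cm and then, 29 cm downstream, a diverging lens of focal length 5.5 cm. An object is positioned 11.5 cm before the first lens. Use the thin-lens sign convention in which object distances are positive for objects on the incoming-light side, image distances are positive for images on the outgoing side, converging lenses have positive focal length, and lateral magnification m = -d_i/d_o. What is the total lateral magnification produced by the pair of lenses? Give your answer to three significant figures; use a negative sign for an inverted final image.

Applying the thin-lens equation to the first lens, 1/5 = 1/11.5 + 1/d_i1, which gives d_i1 = 8.846 cm.
Its lateral magnification is m_1 = -d_i1/d_o1 = -(8.846)/11.5 = -0.7692.
Object distance for lens 2: d_o2 = 29 - 8.846 = 20.154 cm.
Applying the thin-lens equation again with f_2 = -5.5 cm and d_o2 = 20.154 cm gives d_i2 = -4.321 cm.
m_2 = -(-4.321)/(20.154) = 0.2144.
Total m = m_1 x m_2 = (-0.7692)(0.2144) = -0.1649.

-0.165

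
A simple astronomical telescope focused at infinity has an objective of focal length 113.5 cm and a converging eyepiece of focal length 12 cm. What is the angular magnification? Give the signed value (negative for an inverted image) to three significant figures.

M = -f_obj/f_eye = -113.5/(12) = -9.458.

-9.46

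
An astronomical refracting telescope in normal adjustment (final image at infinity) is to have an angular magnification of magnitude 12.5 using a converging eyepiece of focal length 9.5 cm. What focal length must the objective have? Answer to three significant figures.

119 cm

|M| = f_obj/|f_eye|, so f_obj = |M| x |f_eye| = 12.5 x 9.5 = 118.750 cm.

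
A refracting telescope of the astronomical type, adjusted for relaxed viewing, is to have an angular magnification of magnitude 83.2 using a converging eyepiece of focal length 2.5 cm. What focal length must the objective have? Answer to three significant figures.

|M| = f_obj/|f_eye|, so f_obj = |M| x |f_eye| = 83.2 x 2.5 = 208.000 cm.

208 cm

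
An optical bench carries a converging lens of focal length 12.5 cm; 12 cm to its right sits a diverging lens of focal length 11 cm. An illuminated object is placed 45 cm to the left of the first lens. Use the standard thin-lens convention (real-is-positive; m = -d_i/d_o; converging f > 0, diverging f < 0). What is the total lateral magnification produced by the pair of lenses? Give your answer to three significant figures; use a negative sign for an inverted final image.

Lens 1: 1/d_i1 = 1/f_1 - 1/d_o1 = 1/12.5 - 1/45 = 0.05778 cm^-1, so d_i1 = 17.308 cm.
m_1 = -(17.308)/45 = -0.3846.
Since 17.308 cm > 12 cm, the first image lies past the second lens and serves as a virtual object: d_o2 = L - d_i1 = -5.308 cm.
Lens 2: 1/d_i2 = 1/f_2 - 1/d_o2 = 1/(-11) - 1/(-5.308) = 0.09750 cm^-1, so d_i2 = 10.257 cm.
m_2 = -(10.257)/(-5.308) = 1.9324.
The system's lateral magnification is m_1 m_2 = (-0.3846)(1.9324) = -0.7432.

-0.743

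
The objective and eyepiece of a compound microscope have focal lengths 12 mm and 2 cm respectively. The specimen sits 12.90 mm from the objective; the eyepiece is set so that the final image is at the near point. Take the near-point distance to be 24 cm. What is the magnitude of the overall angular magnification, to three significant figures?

173

Convert to cm: f_obj = 12 mm = 1.2 cm; d_o = 12.90 mm = 1.29 cm.
Objective: 1/d_i = 1/f_obj - 1/d_o = 1/1.2 - 1/1.29 = 0.05814 cm^-1, so d_i = 17.200 cm.
m_obj = -d_i/d_o = -17.200/1.29 = -13.333.
Eyepiece angular magnification (image at near point): M_eye = 1 + D/f_e = 1 + 24/2 = 13.000.
Overall M = m_obj x M_eye = (-13.333)(13.000) = -173.33.
|M| = 173.33.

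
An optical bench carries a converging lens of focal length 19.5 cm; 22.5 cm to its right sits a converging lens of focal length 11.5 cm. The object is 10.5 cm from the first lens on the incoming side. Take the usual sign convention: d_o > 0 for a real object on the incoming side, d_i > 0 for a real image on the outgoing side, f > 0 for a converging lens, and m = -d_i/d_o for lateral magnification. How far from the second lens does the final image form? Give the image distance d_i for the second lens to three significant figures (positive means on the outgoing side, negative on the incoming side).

Applying the thin-lens equation to the first lens, 1/19.5 = 1/10.5 + 1/d_i1, which gives d_i1 = -22.750 cm.
With d_i1 < 0 the first image is virtual and lies on the object side; the object distance for lens 2 is d_o2 = 22.5 - (-22.750) = 45.250 cm.
Applying the thin-lens equation again with f_2 = 11.5 cm and d_o2 = 45.250 cm gives d_i2 = 15.419 cm.

15.4 cm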